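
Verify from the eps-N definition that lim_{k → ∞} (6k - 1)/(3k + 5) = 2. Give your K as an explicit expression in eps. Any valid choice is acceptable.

Suppose eps > 0. For k ≥ 1, |(6k - 1)/(3k + 5) − 2| = |-33|/(3(3k + 5)) = 33/(3(3k + 5)).
Since 3k + 5 ≥ 3k for k ≥ 1, this is ≤ 33/(3·3k) = (11/3)/k.
So |(6k - 1)/(3k + 5) − 2| < eps whenever k > (11/3)/eps.
Take K = (11/3)/eps. If k > K then |(6k - 1)/(3k + 5) − 2| ≤ (11/3)/k < eps.

K = (11/3)/eps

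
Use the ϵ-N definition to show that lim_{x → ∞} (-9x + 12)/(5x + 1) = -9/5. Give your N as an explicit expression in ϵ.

Let ϵ > 0 be given. We seek N > 0 such that x > N implies |(-9x + 12)/(5x + 1) + 9/5| < ϵ.
(-9x + 12)/(5x + 1) + 9/5 = (5(-9x + 12) − (-9)(5x + 1)) / (5(5x + 1)) = 69/(5(5x + 1)).
For x > 0 we have 5x + 1 > 5x, so |(-9x + 12)/(5x + 1) + 9/5| = 69/(5(5x + 1)) < 69/(5·5x) = (69/25)/x.
Thus |(-9x + 12)/(5x + 1) + 9/5| < ϵ whenever x > (69/25)/ϵ.
Take N = (69/25)/ϵ. If x > N then |(-9x + 12)/(5x + 1) + 9/5| < (69/25)/x < ϵ.

N = (69/25)/ϵ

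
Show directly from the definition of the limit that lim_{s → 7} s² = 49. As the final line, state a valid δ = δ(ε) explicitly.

δ = min(1, ε/15)

Let ε > 0 be given. We seek δ > 0 with 0 < |s − 7| < δ ⇒ |s² − 49| < ε.
Factor: s² − 49 = (s − 7)(s + 7), so |s² − 49| = |s − 7|·|s + 7|.
Restrict δ ≤ 1. Then |s − 7| < 1 gives |s| < 8, so by the triangle inequality |s + 7| ≤ 8 + 7 = 15.
Hence |s² − 49| ≤ 15|s − 7|, which is < ε once |s − 7| < ε/15.
Take δ = min(1, ε/15). If 0 < |s − 7| < δ then both bounds hold and |s² − 49| ≤ 15|s − 7| < 15·(ε/15) = ε.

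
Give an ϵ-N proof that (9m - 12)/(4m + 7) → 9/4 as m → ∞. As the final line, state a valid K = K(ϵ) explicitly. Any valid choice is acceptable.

Let ϵ > 0. For m ≥ 1, |(9m - 12)/(4m + 7) − (9/4)| = |-111|/(4(4m + 7)) = 111/(4(4m + 7)).
Since 4m + 7 ≥ 4m for m ≥ 1, this is ≤ 111/(4·4m) = (111/16)/m.
So |(9m - 12)/(4m + 7) − (9/4)| < ϵ whenever m > (111/16)/ϵ.
Take K = (111/16)/ϵ. If m > K then |(9m - 12)/(4m + 7) − (9/4)| ≤ (111/16)/m < ϵ.

K = (111/16)/ϵ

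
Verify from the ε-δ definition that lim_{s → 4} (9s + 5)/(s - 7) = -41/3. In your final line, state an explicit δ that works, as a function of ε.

δ = min(3/2, (9/136)ε)

Suppose ε > 0. We want δ > 0 with 0 < |s − 4| < δ ⇒ |(9s + 5)/(s - 7) + 41/3| < ε.
Combining over a common denominator, (9s + 5)/(s - 7) + 41/3 = [(9s + 5)·(-3) − 41·(s - 7)] / [(-3)·(s - 7)] = -68(s − 4) / ((-3)(s - 7)).
So |(9s + 5)/(s - 7) + 41/3| = 68|s − 4| / (3·|s − 7|).
Require δ ≤ 3/2, so |s − 7| ≥ |-3| − |s − 4| > 3 − 3/2 = 3/2.
Hence |(9s + 5)/(s - 7) + 41/3| < 68|s − 4|/(3·(3/2)) = (136/9)|s − 4|, which is < ε once |s − 4| < (9/136)ε.
Take δ = min(3/2, (9/136)ε). Then 0 < |s − 4| < δ forces both bounds, so |(9s + 5)/(s - 7) + 41/3| < ε.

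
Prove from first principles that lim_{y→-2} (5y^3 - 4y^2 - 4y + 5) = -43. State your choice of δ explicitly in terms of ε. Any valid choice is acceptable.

Fix ε > 0. We want δ > 0 such that 0 < |y + 2| < δ implies |(5y^3 - 4y^2 - 4y + 5) + 43| < ε.
(5y^3 - 4y^2 - 4y + 5) + 43 = 5y^3 - 4y^2 - 4y + 48 = (y + 2)(5y^2 - 14y + 24).
So |(5y^3 - 4y^2 - 4y + 5) + 43| = |y + 2|·|5y^2 - 14y + 24|.
Assume first that |y + 2| < 2, so |y| < 4. Then |5y^2 - 14y + 24| ≤ 5·4^2 + 14·4 + 24 = 160.
Hence |(5y^3 - 4y^2 - 4y + 5) + 43| ≤ 160|y + 2| < ε provided |y + 2| < ε/160.
Take δ = min(2, ε/160). Then 0 < |y + 2| < δ gives both |y + 2| < 2 and |y + 2| < ε/160, so |(5y^3 - 4y^2 - 4y + 5) + 43| < ε.

δ = min(2, ε/160)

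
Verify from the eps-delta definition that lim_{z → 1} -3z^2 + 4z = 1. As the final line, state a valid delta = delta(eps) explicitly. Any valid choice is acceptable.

Suppose eps > 0. We want delta > 0 such that 0 < |z − 1| < delta implies |(-3z^2 + 4z) − 1| < eps.
(-3z^2 + 4z) − 1 = -3z^2 + 4z - 1 = (z − 1)(-3z + 1).
So |(-3z^2 + 4z) − 1| = |z − 1|·|-3z + 1|.
Require delta ≤ 1. Then |z − 1| < 1 gives |z| < 2, and by the triangle inequality |-3z + 1| ≤ 3·2 + 1 = 7.
Hence |(-3z^2 + 4z) − 1| ≤ 7|z − 1| < eps provided |z − 1| < eps/7.
Choosing delta = min(1, eps/7) ensures both conditions, hence |(-3z^2 + 4z) − 1| < eps.

delta = min(1, eps/7)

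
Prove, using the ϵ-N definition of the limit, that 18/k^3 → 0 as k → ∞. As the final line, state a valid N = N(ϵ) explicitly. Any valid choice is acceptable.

N = (18/ϵ)^{1/3}

Let ϵ > 0 be given. For k ≥ 1, |18/k^3 − 0| = 18/k^3.
18/k^3 < ϵ ⇔ k^3 > 18/ϵ ⇔ k > (18/ϵ)^{1/3}.
Take N = (18/ϵ)^{1/3}. Then k > N implies 18/k^3 < ϵ.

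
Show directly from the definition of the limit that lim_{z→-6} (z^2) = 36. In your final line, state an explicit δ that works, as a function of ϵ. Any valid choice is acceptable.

δ = min(2, ϵ/14)

Let ϵ > 0. We seek δ > 0 with 0 < |z + 6| < δ ⇒ |z^2 − 36| < ϵ.
Factor: z^2 − 36 = (z + 6)(z - 6), so |z^2 − 36| = |z + 6|·|z - 6|.
Impose δ ≤ 2 so that |z| < 8; then |z - 6| ≤ 14.
Hence |z^2 − 36| ≤ 14|z + 6|, which is < ϵ once |z + 6| < ϵ/14.
Take δ = min(2, ϵ/14). If 0 < |z + 6| < δ then both bounds hold and |z^2 − 36| ≤ 14|z + 6| < 14·(ϵ/14) = ϵ.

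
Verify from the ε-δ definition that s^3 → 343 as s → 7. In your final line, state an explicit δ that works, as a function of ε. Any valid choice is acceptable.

Fix ε > 0. We seek δ > 0 with 0 < |s − 7| < δ ⇒ |s^3 − 343| < ε.
Factor: s^3 − 343 = (s − 7)(s^2 + 7s + 49), so |s^3 − 343| = |s − 7|·|s^2 + 7s + 49|.
Restrict δ ≤ 1. Then |s − 7| < 1 gives |s| < 8, so by the triangle inequality |s^2 + 7s + 49| ≤ 8^2 + 7·8 + 49 = 169.
Hence |s^3 − 343| ≤ 169|s − 7|, which is < ε once |s − 7| < ε/169.
Take δ = min(1, ε/169). If 0 < |s − 7| < δ then both bounds hold and |s^3 − 343| ≤ 169|s − 7| < 169·(ε/169) = ε.

δ = min(1, ε/169)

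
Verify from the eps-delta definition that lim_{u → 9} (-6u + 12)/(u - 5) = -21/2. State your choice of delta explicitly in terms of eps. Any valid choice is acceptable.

Suppose eps > 0. We want delta > 0 with 0 < |u − 9| < delta ⇒ |(-6u + 12)/(u - 5) + 21/2| < eps.
Combining over a common denominator, (-6u + 12)/(u - 5) + 21/2 = [(-6u + 12)·4 − (-42)·(u - 5)] / [4·(u - 5)] = 18(u − 9) / (4(u - 5)).
So |(-6u + 12)/(u - 5) + 21/2| = 18|u − 9| / (4·|u − 5|).
Restrict delta ≤ 2. Then |u − 9| < 2 gives |u − 5| = |(u − 9) + 4| ≥ 4 − 2 = 2.
Hence |(-6u + 12)/(u - 5) + 21/2| < 18|u − 9|/(4·2) = (9/4)|u − 9|, which is < eps once |u − 9| < (4/9)eps.
Take delta = min(2, (4/9)eps). Then 0 < |u − 9| < delta forces both bounds, so |(-6u + 12)/(u - 5) + 21/2| < eps.

delta = min(2, (4/9)eps)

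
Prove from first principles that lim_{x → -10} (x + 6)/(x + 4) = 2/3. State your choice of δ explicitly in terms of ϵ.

Suppose ϵ > 0. We want δ > 0 with 0 < |x + 10| < δ ⇒ |(x + 6)/(x + 4) − (2/3)| < ϵ.
Combining over a common denominator, (x + 6)/(x + 4) − (2/3) = [(x + 6)·(-6) − (-4)·(x + 4)] / [(-6)·(x + 4)] = -2(x + 10) / ((-6)(x + 4)).
So |(x + 6)/(x + 4) − (2/3)| = 2|x + 10| / (6·|x + 4|).
Require δ ≤ 3, so |x + 4| ≥ |-6| − |x + 10| > 6 − 3 = 3.
Hence |(x + 6)/(x + 4) − (2/3)| < 2|x + 10|/(6·3) = (1/9)|x + 10|, which is < ϵ once |x + 10| < 9ϵ.
Take δ = min(3, 9ϵ). Then 0 < |x + 10| < δ forces both bounds, so |(x + 6)/(x + 4) − (2/3)| < ϵ.

δ = min(3, 9ϵ)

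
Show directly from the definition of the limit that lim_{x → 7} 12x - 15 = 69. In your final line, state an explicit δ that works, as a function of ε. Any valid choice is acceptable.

δ = ε/12

Suppose ε > 0. We need δ > 0 so that 0 < |x − 7| < δ implies |(12x - 15) − 69| < ε.
|(12x - 15) − 69| = |12x - 84| = 12|x − 7|.
Thus it suffices that |x − 7| < ε/12.
Choosing δ = ε/12 gives |(12x - 15) − 69| = 12|x − 7| < ε whenever |x − 7| < δ.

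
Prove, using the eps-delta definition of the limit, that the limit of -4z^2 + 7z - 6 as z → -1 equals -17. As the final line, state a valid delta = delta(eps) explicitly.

Let eps > 0 be given. We want delta > 0 such that 0 < |z + 1| < delta implies |(-4z^2 + 7z - 6) + 17| < eps.
(-4z^2 + 7z - 6) + 17 = -4z^2 + 7z + 11 = (z + 1)(-4z + 11).
So |(-4z^2 + 7z - 6) + 17| = |z + 1|·|-4z + 11|.
Require delta ≤ 2. Then |z + 1| < 2 gives |z| < 3, and by the triangle inequality |-4z + 11| ≤ 4·3 + 11 = 23.
Hence |(-4z^2 + 7z - 6) + 17| ≤ 23|z + 1| < eps provided |z + 1| < eps/23.
Choosing delta = min(2, eps/23) ensures both conditions, hence |(-4z^2 + 7z - 6) + 17| < eps.

delta = min(2, eps/23)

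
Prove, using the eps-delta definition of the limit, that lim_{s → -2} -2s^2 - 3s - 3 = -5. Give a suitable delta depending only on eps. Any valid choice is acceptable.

Let eps > 0. We want delta > 0 such that 0 < |s + 2| < delta implies |(-2s^2 - 3s - 3) + 5| < eps.
(-2s^2 - 3s - 3) + 5 = -2s^2 - 3s + 2 = (s + 2)(-2s + 1).
So |(-2s^2 - 3s - 3) + 5| = |s + 2|·|-2s + 1|.
Assume first that |s + 2| < 2, so |s| < 4. Then |-2s + 1| ≤ 2·4 + 1 = 9.
Hence |(-2s^2 - 3s - 3) + 5| ≤ 9|s + 2| < eps provided |s + 2| < eps/9.
Take delta = min(2, eps/9). Then 0 < |s + 2| < delta gives both |s + 2| < 2 and |s + 2| < eps/9, so |(-2s^2 - 3s - 3) + 5| < eps.

delta = min(2, eps/9)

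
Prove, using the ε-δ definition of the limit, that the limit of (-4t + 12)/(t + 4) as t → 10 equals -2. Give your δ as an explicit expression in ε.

δ = min(7, (7/2)ε)

Suppose ε > 0. We want δ > 0 with 0 < |t − 10| < δ ⇒ |(-4t + 12)/(t + 4) + 2| < ε.
Combining over a common denominator, (-4t + 12)/(t + 4) + 2 = [(-4t + 12)·14 − (-28)·(t + 4)] / [14·(t + 4)] = -28(t − 10) / (14(t + 4)).
So |(-4t + 12)/(t + 4) + 2| = 28|t − 10| / (14·|t + 4|).
Require δ ≤ 7, so |t + 4| ≥ |14| − |t − 10| > 14 − 7 = 7.
Hence |(-4t + 12)/(t + 4) + 2| < 28|t − 10|/(14·7) = (2/7)|t − 10|, which is < ε once |t − 10| < (7/2)ε.
Take δ = min(7, (7/2)ε). Then 0 < |t − 10| < δ forces both bounds, so |(-4t + 12)/(t + 4) + 2| < ε.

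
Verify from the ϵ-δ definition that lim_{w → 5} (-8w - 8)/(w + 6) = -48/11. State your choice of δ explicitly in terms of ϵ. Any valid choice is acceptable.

δ = min(11/2, (121/80)ϵ)

Let ϵ > 0 be given. We want δ > 0 with 0 < |w − 5| < δ ⇒ |(-8w - 8)/(w + 6) + 48/11| < ϵ.
Combining over a common denominator, (-8w - 8)/(w + 6) + 48/11 = [(-8w - 8)·11 − (-48)·(w + 6)] / [11·(w + 6)] = -40(w − 5) / (11(w + 6)).
So |(-8w - 8)/(w + 6) + 48/11| = 40|w − 5| / (11·|w + 6|).
Restrict δ ≤ 11/2. Then |w − 5| < 11/2 gives |w + 6| = |(w − 5) + 11| ≥ 11 − 11/2 = 11/2.
Hence |(-8w - 8)/(w + 6) + 48/11| < 40|w − 5|/(11·(11/2)) = (80/121)|w − 5|, which is < ϵ once |w − 5| < (121/80)ϵ.
Take δ = min(11/2, (121/80)ϵ). Then 0 < |w − 5| < δ forces both bounds, so |(-8w - 8)/(w + 6) + 48/11| < ϵ.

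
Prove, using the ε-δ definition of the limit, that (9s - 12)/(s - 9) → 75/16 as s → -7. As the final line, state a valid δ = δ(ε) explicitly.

Fix ε > 0. We want δ > 0 with 0 < |s + 7| < δ ⇒ |(9s - 12)/(s - 9) − (75/16)| < ε.
Combining over a common denominator, (9s - 12)/(s - 9) − (75/16) = [(9s - 12)·(-16) − (-75)·(s - 9)] / [(-16)·(s - 9)] = -69(s + 7) / ((-16)(s - 9)).
So |(9s - 12)/(s - 9) − (75/16)| = 69|s + 7| / (16·|s − 9|).
Restrict δ ≤ 8. Then |s + 7| < 8 gives |s − 9| = |(s + 7) + (-16)| ≥ 16 − 8 = 8.
Hence |(9s - 12)/(s - 9) − (75/16)| < 69|s + 7|/(16·8) = (69/128)|s + 7|, which is < ε once |s + 7| < (128/69)ε.
Take δ = min(8, (128/69)ε). Then 0 < |s + 7| < δ forces both bounds, so |(9s - 12)/(s - 9) − (75/16)| < ε.

δ = min(8, (128/69)ε)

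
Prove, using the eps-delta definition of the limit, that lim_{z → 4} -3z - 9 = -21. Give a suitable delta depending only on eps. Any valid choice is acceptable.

Suppose eps > 0. We need delta > 0 so that 0 < |z − 4| < delta implies |(-3z - 9) + 21| < eps.
|(-3z - 9) + 21| = |-3z + 12| = 3|z − 4|.
Thus it suffices that |z − 4| < eps/3.
Take delta = eps/3. If 0 < |z − 4| < delta then |(-3z - 9) + 21| = 3|z − 4| < 3·(eps/3) = eps.

delta = eps/3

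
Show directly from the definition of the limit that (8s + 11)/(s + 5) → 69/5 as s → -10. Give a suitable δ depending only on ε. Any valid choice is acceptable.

Let ε > 0 be given. We want δ > 0 with 0 < |s + 10| < δ ⇒ |(8s + 11)/(s + 5) − (69/5)| < ε.
Combining over a common denominator, (8s + 11)/(s + 5) − (69/5) = [(8s + 11)·(-5) − (-69)·(s + 5)] / [(-5)·(s + 5)] = 29(s + 10) / ((-5)(s + 5)).
So |(8s + 11)/(s + 5) − (69/5)| = 29|s + 10| / (5·|s + 5|).
Require δ ≤ 5/2, so |s + 5| ≥ |-5| − |s + 10| > 5 − 5/2 = 5/2.
Hence |(8s + 11)/(s + 5) − (69/5)| < 29|s + 10|/(5·(5/2)) = (58/25)|s + 10|, which is < ε once |s + 10| < (25/58)ε.
Take δ = min(5/2, (25/58)ε). Then 0 < |s + 10| < δ forces both bounds, so |(8s + 11)/(s + 5) − (69/5)| < ε.

δ = min(5/2, (25/58)ε)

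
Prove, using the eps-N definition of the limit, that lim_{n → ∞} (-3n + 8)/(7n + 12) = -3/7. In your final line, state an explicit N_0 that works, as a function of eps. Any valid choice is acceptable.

Let eps > 0 be given. For n ≥ 1, |(-3n + 8)/(7n + 12) + 3/7| = |92|/(7(7n + 12)) = 92/(7(7n + 12)).
Since 7n + 12 ≥ 7n for n ≥ 1, this is ≤ 92/(7·7n) = (92/49)/n.
So |(-3n + 8)/(7n + 12) + 3/7| < eps whenever n > (92/49)/eps.
Take N_0 = (92/49)/eps. If n > N_0 then |(-3n + 8)/(7n + 12) + 3/7| ≤ (92/49)/n < eps.

N_0 = (92/49)/eps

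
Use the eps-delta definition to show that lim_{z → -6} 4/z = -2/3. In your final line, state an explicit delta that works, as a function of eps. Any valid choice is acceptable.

Suppose eps > 0. We seek delta > 0 such that 0 < |z + 6| < delta implies |4/z + 2/3| < eps.
|4/z + 2/3| = 4·|-6 − z|/(6·|z|) = 4|z + 6|/(6|z|).
Restrict delta ≤ 3. Then |z + 6| < 3 gives |z| > 3, so 6|z| > 18.
Then |4/z + 2/3| < 4|z + 6|/18, which is < eps when |z + 6| < (9/2)eps.
Take delta = min(3, (9/2)eps). Then 0 < |z + 6| < delta gives both |z + 6| < 3 and |z + 6| < (9/2)eps, so |4/z + 2/3| < eps.

delta = min(3, (9/2)eps)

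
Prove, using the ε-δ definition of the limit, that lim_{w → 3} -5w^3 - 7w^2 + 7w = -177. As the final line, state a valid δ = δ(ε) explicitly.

Suppose ε > 0. We want δ > 0 such that 0 < |w − 3| < δ implies |(-5w^3 - 7w^2 + 7w) + 177| < ε.
(-5w^3 - 7w^2 + 7w) + 177 = -5w^3 - 7w^2 + 7w + 177 = (w − 3)(-5w^2 - 22w - 59).
So |(-5w^3 - 7w^2 + 7w) + 177| = |w − 3|·|-5w^2 - 22w - 59|.
Require δ ≤ 2. Then |w − 3| < 2 gives |w| < 5, and by the triangle inequality |-5w^2 - 22w - 59| ≤ 5·5^2 + 22·5 + 59 = 294.
Hence |(-5w^3 - 7w^2 + 7w) + 177| ≤ 294|w − 3| < ε provided |w − 3| < ε/294.
Choosing δ = min(2, ε/294) ensures both conditions, hence |(-5w^3 - 7w^2 + 7w) + 177| < ε.

δ = min(2, ε/294)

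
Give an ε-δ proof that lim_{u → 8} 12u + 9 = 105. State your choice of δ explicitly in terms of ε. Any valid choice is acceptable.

δ = ε/12

Let ε > 0. We need δ > 0 so that 0 < |u − 8| < δ implies |(12u + 9) − 105| < ε.
|(12u + 9) − 105| = |12u - 96| = 12|u − 8|.
Thus it suffices that |u − 8| < ε/12.
Choosing δ = ε/12 gives |(12u + 9) − 105| = 12|u − 8| < ε whenever |u − 8| < δ.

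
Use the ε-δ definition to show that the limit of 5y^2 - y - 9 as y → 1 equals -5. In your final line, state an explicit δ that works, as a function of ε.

δ = min(2, ε/19)

Let ε > 0 be given. We want δ > 0 such that 0 < |y − 1| < δ implies |(5y^2 - y - 9) + 5| < ε.
(5y^2 - y - 9) + 5 = 5y^2 - y - 4 = (y − 1)(5y + 4).
So |(5y^2 - y - 9) + 5| = |y − 1|·|5y + 4|.
Assume first that |y − 1| < 2, so |y| < 3. Then |5y + 4| ≤ 5·3 + 4 = 19.
Hence |(5y^2 - y - 9) + 5| ≤ 19|y − 1| < ε provided |y − 1| < ε/19.
Take δ = min(2, ε/19). Then 0 < |y − 1| < δ gives both |y − 1| < 2 and |y − 1| < ε/19, so |(5y^2 - y - 9) + 5| < ε.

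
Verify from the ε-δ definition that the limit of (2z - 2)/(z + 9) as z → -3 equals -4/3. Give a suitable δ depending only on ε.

δ = min(3, (9/10)ε)

Fix ε > 0. We want δ > 0 with 0 < |z + 3| < δ ⇒ |(2z - 2)/(z + 9) + 4/3| < ε.
Combining over a common denominator, (2z - 2)/(z + 9) + 4/3 = [(2z - 2)·6 − (-8)·(z + 9)] / [6·(z + 9)] = 20(z + 3) / (6(z + 9)).
So |(2z - 2)/(z + 9) + 4/3| = 20|z + 3| / (6·|z + 9|).
Restrict δ ≤ 3. Then |z + 3| < 3 gives |z + 9| = |(z + 3) + 6| ≥ 6 − 3 = 3.
Hence |(2z - 2)/(z + 9) + 4/3| < 20|z + 3|/(6·3) = (10/9)|z + 3|, which is < ε once |z + 3| < (9/10)ε.
Take δ = min(3, (9/10)ε). Then 0 < |z + 3| < δ forces both bounds, so |(2z - 2)/(z + 9) + 4/3| < ε.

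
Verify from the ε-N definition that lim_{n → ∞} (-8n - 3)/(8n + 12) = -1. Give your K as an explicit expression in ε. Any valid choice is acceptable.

Let ε > 0 be given. For n ≥ 1, |(-8n - 3)/(8n + 12) + 1| = |72|/(8(8n + 12)) = 72/(8(8n + 12)).
Since 8n + 12 ≥ 8n for n ≥ 1, this is ≤ 72/(8·8n) = (9/8)/n.
So |(-8n - 3)/(8n + 12) + 1| < ε whenever n > (9/8)/ε.
Take K = (9/8)/ε. If n > K then |(-8n - 3)/(8n + 12) + 1| ≤ (9/8)/n < ε.

K = (9/8)/ε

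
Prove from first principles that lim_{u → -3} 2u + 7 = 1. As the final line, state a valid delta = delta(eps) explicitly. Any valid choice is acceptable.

Let eps > 0. We need delta > 0 so that 0 < |u + 3| < delta implies |(2u + 7) − 1| < eps.
Since (2u + 7) − 1 = 2(u + 3), we have |(2u + 7) − 1| = 2|u + 3|.
Thus it suffices that |u + 3| < eps/2.
Choosing delta = eps/2 gives |(2u + 7) − 1| = 2|u + 3| < eps whenever |u + 3| < delta.

delta = eps/2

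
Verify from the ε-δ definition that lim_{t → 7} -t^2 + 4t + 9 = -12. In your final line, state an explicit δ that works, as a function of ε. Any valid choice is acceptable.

Let ε > 0 be given. We want δ > 0 such that 0 < |t − 7| < δ implies |(-t^2 + 4t + 9) + 12| < ε.
(-t^2 + 4t + 9) + 12 = -t^2 + 4t + 21 = (t − 7)(-t - 3).
So |(-t^2 + 4t + 9) + 12| = |t − 7|·|-t - 3|.
Assume first that |t − 7| < 1, so |t| < 8. Then |-t - 3| ≤ 8 + 3 = 11.
Hence |(-t^2 + 4t + 9) + 12| ≤ 11|t − 7| < ε provided |t − 7| < ε/11.
Take δ = min(1, ε/11). Then 0 < |t − 7| < δ gives both |t − 7| < 1 and |t − 7| < ε/11, so |(-t^2 + 4t + 9) + 12| < ε.

δ = min(1, ε/11)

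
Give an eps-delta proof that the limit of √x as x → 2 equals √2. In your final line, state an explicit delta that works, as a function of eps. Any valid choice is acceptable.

delta = min(2, √2·eps)

Fix eps > 0. We want delta > 0 such that 0 < |x − 2| < delta implies |√x − √2| < eps.
Rationalise: √x − √2 = (x − 2)/(√x + √2), so |√x − √2| = |x − 2|/(√x + √2).
Restrict delta ≤ 2 so that |x − 2| < 2 forces x > 0, and then √x + √2 > √2.
Hence |√x − √2| < |x − 2|/√2, which is < eps once |x − 2| < √2·eps.
Take delta = min(2, √2·eps). If 0 < |x − 2| < delta then x > 0 and |√x − √2| < |x − 2|/√2 < eps.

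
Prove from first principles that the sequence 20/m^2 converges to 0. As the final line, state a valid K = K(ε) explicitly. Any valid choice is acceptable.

K = (20/ε)^{1/2}

Fix ε > 0. For m ≥ 1, |20/m^2 − 0| = 20/m^2.
20/m^2 < ε ⇔ m^2 > 20/ε ⇔ m > (20/ε)^{1/2}.
Take K = (20/ε)^{1/2}. Then m > K implies 20/m^2 < ε.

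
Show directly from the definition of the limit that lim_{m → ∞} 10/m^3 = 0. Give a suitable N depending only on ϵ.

Let ϵ > 0 be given. For m ≥ 1, |10/m^3 − 0| = 10/m^3.
10/m^3 < ϵ ⇔ m^3 > 10/ϵ ⇔ m > (10/ϵ)^{1/3}.
Take N = (10/ϵ)^{1/3}. Then m > N implies 10/m^3 < ϵ.

N = (10/ϵ)^{1/3}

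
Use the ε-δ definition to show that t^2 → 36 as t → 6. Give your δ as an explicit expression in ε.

Fix ε > 0. We seek δ > 0 with 0 < |t − 6| < δ ⇒ |t^2 − 36| < ε.
Factor: t^2 − 36 = (t − 6)(t + 6), so |t^2 − 36| = |t − 6|·|t + 6|.
Restrict δ ≤ 2. Then |t − 6| < 2 gives |t| < 8, so by the triangle inequality |t + 6| ≤ 8 + 6 = 14.
Hence |t^2 − 36| ≤ 14|t − 6|, which is < ε once |t − 6| < ε/14.
Take δ = min(2, ε/14). If 0 < |t − 6| < δ then both bounds hold and |t^2 − 36| ≤ 14|t − 6| < 14·(ε/14) = ε.

δ = min(2, ε/14)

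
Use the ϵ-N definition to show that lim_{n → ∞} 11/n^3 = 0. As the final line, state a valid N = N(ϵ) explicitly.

Let ϵ > 0. For n ≥ 1, |11/n^3 − 0| = 11/n^3.
11/n^3 < ϵ ⇔ n^3 > 11/ϵ ⇔ n > (11/ϵ)^{1/3}.
Take N = (11/ϵ)^{1/3}. Then n > N implies 11/n^3 < ϵ.

N = (11/ϵ)^{1/3}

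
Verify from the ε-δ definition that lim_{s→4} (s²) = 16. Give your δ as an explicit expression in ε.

Suppose ε > 0. We seek δ > 0 with 0 < |s − 4| < δ ⇒ |s² − 16| < ε.
Factor: s² − 16 = (s − 4)(s + 4), so |s² − 16| = |s − 4|·|s + 4|.
Restrict δ ≤ 1. Then |s − 4| < 1 gives |s| < 5, so by the triangle inequality |s + 4| ≤ 5 + 4 = 9.
Hence |s² − 16| ≤ 9|s − 4|, which is < ε once |s − 4| < ε/9.
Take δ = min(1, ε/9). If 0 < |s − 4| < δ then both bounds hold and |s² − 16| ≤ 9|s − 4| < 9·(ε/9) = ε.

δ = min(1, ε/9)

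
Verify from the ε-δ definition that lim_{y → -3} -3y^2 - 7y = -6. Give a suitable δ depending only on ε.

Suppose ε > 0. We want δ > 0 such that 0 < |y + 3| < δ implies |(-3y^2 - 7y) + 6| < ε.
(-3y^2 - 7y) + 6 = -3y^2 - 7y + 6 = (y + 3)(-3y + 2).
So |(-3y^2 - 7y) + 6| = |y + 3|·|-3y + 2|.
Assume first that |y + 3| < 1, so |y| < 4. Then |-3y + 2| ≤ 3·4 + 2 = 14.
Hence |(-3y^2 - 7y) + 6| ≤ 14|y + 3| < ε provided |y + 3| < ε/14.
Take δ = min(1, ε/14). Then 0 < |y + 3| < δ gives both |y + 3| < 1 and |y + 3| < ε/14, so |(-3y^2 - 7y) + 6| < ε.

δ = min(1, ε/14)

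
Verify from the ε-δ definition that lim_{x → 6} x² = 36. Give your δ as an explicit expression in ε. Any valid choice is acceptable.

Suppose ε > 0. We seek δ > 0 with 0 < |x − 6| < δ ⇒ |x² − 36| < ε.
Factor: x² − 36 = (x − 6)(x + 6), so |x² − 36| = |x − 6|·|x + 6|.
Impose δ ≤ 1 so that |x| < 7; then |x + 6| ≤ 13.
Hence |x² − 36| ≤ 13|x − 6|, which is < ε once |x − 6| < ε/13.
Take δ = min(1, ε/13). If 0 < |x − 6| < δ then both bounds hold and |x² − 36| ≤ 13|x − 6| < 13·(ε/13) = ε.

δ = min(1, ε/13)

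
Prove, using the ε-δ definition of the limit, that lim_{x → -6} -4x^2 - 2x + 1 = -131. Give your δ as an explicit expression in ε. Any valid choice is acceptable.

Let ε > 0. We want δ > 0 such that 0 < |x + 6| < δ implies |(-4x^2 - 2x + 1) + 131| < ε.
(-4x^2 - 2x + 1) + 131 = -4x^2 - 2x + 132 = (x + 6)(-4x + 22).
So |(-4x^2 - 2x + 1) + 131| = |x + 6|·|-4x + 22|.
Assume first that |x + 6| < 1, so |x| < 7. Then |-4x + 22| ≤ 4·7 + 22 = 50.
Hence |(-4x^2 - 2x + 1) + 131| ≤ 50|x + 6| < ε provided |x + 6| < ε/50.
Take δ = min(1, ε/50). Then 0 < |x + 6| < δ gives both |x + 6| < 1 and |x + 6| < ε/50, so |(-4x^2 - 2x + 1) + 131| < ε.

δ = min(1, ε/50)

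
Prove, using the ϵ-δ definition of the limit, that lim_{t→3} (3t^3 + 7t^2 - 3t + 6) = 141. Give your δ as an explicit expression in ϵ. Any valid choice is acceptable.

Let ϵ > 0 be given. We want δ > 0 such that 0 < |t − 3| < δ implies |(3t^3 + 7t^2 - 3t + 6) − 141| < ϵ.
(3t^3 + 7t^2 - 3t + 6) − 141 = 3t^3 + 7t^2 - 3t - 135 = (t − 3)(3t^2 + 16t + 45).
So |(3t^3 + 7t^2 - 3t + 6) − 141| = |t − 3|·|3t^2 + 16t + 45|.
Require δ ≤ 2. Then |t − 3| < 2 gives |t| < 5, and by the triangle inequality |3t^2 + 16t + 45| ≤ 3·5^2 + 16·5 + 45 = 200.
Hence |(3t^3 + 7t^2 - 3t + 6) − 141| ≤ 200|t − 3| < ϵ provided |t − 3| < ϵ/200.
Choosing δ = min(2, ϵ/200) ensures both conditions, hence |(3t^3 + 7t^2 - 3t + 6) − 141| < ϵ.

δ = min(2, ϵ/200)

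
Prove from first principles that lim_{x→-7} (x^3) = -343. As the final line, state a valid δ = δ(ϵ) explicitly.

δ = min(1, ϵ/169)

Fix ϵ > 0. We seek δ > 0 with 0 < |x + 7| < δ ⇒ |x^3 + 343| < ϵ.
Factor: x^3 + 343 = (x + 7)(x^2 - 7x + 49), so |x^3 + 343| = |x + 7|·|x^2 - 7x + 49|.
Restrict δ ≤ 1. Then |x + 7| < 1 gives |x| < 8, so by the triangle inequality |x^2 - 7x + 49| ≤ 8^2 + 7·8 + 49 = 169.
Hence |x^3 + 343| ≤ 169|x + 7|, which is < ϵ once |x + 7| < ϵ/169.
Take δ = min(1, ϵ/169). If 0 < |x + 7| < δ then both bounds hold and |x^3 + 343| ≤ 169|x + 7| < 169·(ϵ/169) = ϵ.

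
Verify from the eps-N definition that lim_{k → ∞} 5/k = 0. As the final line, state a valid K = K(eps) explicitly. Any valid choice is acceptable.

Suppose eps > 0. For k ≥ 1, |5/k − 0| = 5/(k) ≤ 5/k.
We need 5/k < eps, i.e. k > 5/eps.
Take K = 5/eps. If k > K then |5/k| ≤ 5/k < eps.

K = 5/eps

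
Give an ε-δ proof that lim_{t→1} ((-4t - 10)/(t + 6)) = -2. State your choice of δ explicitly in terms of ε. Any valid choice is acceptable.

δ = min(7/2, (7/4)ε)

Suppose ε > 0. We want δ > 0 with 0 < |t − 1| < δ ⇒ |(-4t - 10)/(t + 6) + 2| < ε.
Combining over a common denominator, (-4t - 10)/(t + 6) + 2 = [(-4t - 10)·7 − (-14)·(t + 6)] / [7·(t + 6)] = -14(t − 1) / (7(t + 6)).
So |(-4t - 10)/(t + 6) + 2| = 14|t − 1| / (7·|t + 6|).
Require δ ≤ 7/2, so |t + 6| ≥ |7| − |t − 1| > 7 − 7/2 = 7/2.
Hence |(-4t - 10)/(t + 6) + 2| < 14|t − 1|/(7·(7/2)) = (4/7)|t − 1|, which is < ε once |t − 1| < (7/4)ε.
Take δ = min(7/2, (7/4)ε). Then 0 < |t − 1| < δ forces both bounds, so |(-4t - 10)/(t + 6) + 2| < ε.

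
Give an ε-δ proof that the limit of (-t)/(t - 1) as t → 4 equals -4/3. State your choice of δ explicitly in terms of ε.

Suppose ε > 0. We want δ > 0 with 0 < |t − 4| < δ ⇒ |(-t)/(t - 1) + 4/3| < ε.
Combining over a common denominator, (-t)/(t - 1) + 4/3 = [(-t)·3 − (-4)·(t - 1)] / [3·(t - 1)] = 1(t − 4) / (3(t - 1)).
So |(-t)/(t - 1) + 4/3| = |t − 4| / (3·|t − 1|).
Require δ ≤ 3/2, so |t − 1| ≥ |3| − |t − 4| > 3 − 3/2 = 3/2.
Hence |(-t)/(t - 1) + 4/3| < |t − 4|/(3·(3/2)) = (2/9)|t − 4|, which is < ε once |t − 4| < (9/2)ε.
Take δ = min(3/2, (9/2)ε). Then 0 < |t − 4| < δ forces both bounds, so |(-t)/(t - 1) + 4/3| < ε.

δ = min(3/2, (9/2)ε)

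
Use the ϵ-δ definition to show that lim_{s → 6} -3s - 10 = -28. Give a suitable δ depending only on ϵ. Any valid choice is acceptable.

δ = ϵ/3

Suppose ϵ > 0. We need δ > 0 so that 0 < |s − 6| < δ implies |(-3s - 10) + 28| < ϵ.
Since (-3s - 10) + 28 = -3(s − 6), we have |(-3s - 10) + 28| = 3|s − 6|.
So 3|s − 6| < ϵ exactly when |s − 6| < ϵ/3.
Take δ = ϵ/3. If 0 < |s − 6| < δ then |(-3s - 10) + 28| = 3|s − 6| < 3·(ϵ/3) = ϵ.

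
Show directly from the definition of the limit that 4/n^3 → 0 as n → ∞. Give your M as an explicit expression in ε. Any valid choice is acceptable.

Let ε > 0. For n ≥ 1, |4/n^3 − 0| = 4/n^3.
4/n^3 < ε ⇔ n^3 > 4/ε ⇔ n > (4/ε)^{1/3}.
Take M = (4/ε)^{1/3}. Then n > M implies 4/n^3 < ε.

M = (4/ε)^{1/3}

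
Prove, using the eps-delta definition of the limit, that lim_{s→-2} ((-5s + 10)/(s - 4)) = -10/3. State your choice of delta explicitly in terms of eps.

delta = min(3, (9/5)eps)

Let eps > 0. We want delta > 0 with 0 < |s + 2| < delta ⇒ |(-5s + 10)/(s - 4) + 10/3| < eps.
Combining over a common denominator, (-5s + 10)/(s - 4) + 10/3 = [(-5s + 10)·(-6) − 20·(s - 4)] / [(-6)·(s - 4)] = 10(s + 2) / ((-6)(s - 4)).
So |(-5s + 10)/(s - 4) + 10/3| = 10|s + 2| / (6·|s − 4|).
Require delta ≤ 3, so |s − 4| ≥ |-6| − |s + 2| > 6 − 3 = 3.
Hence |(-5s + 10)/(s - 4) + 10/3| < 10|s + 2|/(6·3) = (5/9)|s + 2|, which is < eps once |s + 2| < (9/5)eps.
Take delta = min(3, (9/5)eps). Then 0 < |s + 2| < delta forces both bounds, so |(-5s + 10)/(s - 4) + 10/3| < eps.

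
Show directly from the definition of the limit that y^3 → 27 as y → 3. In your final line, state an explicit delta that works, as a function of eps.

Let eps > 0 be given. We seek delta > 0 with 0 < |y − 3| < delta ⇒ |y^3 − 27| < eps.
Factor: y^3 − 27 = (y − 3)(y^2 + 3y + 9), so |y^3 − 27| = |y − 3|·|y^2 + 3y + 9|.
Impose delta ≤ 1 so that |y| < 4; then |y^2 + 3y + 9| ≤ 37.
Hence |y^3 − 27| ≤ 37|y − 3|, which is < eps once |y − 3| < eps/37.
Take delta = min(1, eps/37). If 0 < |y − 3| < delta then both bounds hold and |y^3 − 27| ≤ 37|y − 3| < 37·(eps/37) = eps.

delta = min(1, eps/37)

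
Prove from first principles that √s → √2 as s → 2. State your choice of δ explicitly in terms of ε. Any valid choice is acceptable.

δ = min(2, √2·ε)

Let ε > 0. We want δ > 0 such that 0 < |s − 2| < δ implies |√s − √2| < ε.
Multiplying by the conjugate, |√s − √2| = |s − 2|/(√s + √2).
Restrict δ ≤ 2 so that |s − 2| < 2 forces s > 0, and then √s + √2 > √2.
Hence |√s − √2| < |s − 2|/√2, which is < ε once |s − 2| < √2·ε.
Take δ = min(2, √2·ε). If 0 < |s − 2| < δ then s > 0 and |√s − √2| < |s − 2|/√2 < ε.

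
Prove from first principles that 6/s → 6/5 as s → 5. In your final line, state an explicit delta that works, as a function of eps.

delta = min(5/2, (25/12)eps)

Fix eps > 0. We seek delta > 0 such that 0 < |s − 5| < delta implies |6/s − (6/5)| < eps.
|6/s − (6/5)| = 6·|5 − s|/(5·|s|) = 6|s − 5|/(5|s|).
Require delta ≤ 5/2 so that |s| > 5 − 5/2 = 5/2, hence 5|s| > 25/2.
Then |6/s − (6/5)| < 6|s − 5|/(25/2), which is < eps when |s − 5| < (25/12)eps.
Take delta = min(5/2, (25/12)eps). Then 0 < |s − 5| < delta gives both |s − 5| < 5/2 and |s − 5| < (25/12)eps, so |6/s − (6/5)| < eps.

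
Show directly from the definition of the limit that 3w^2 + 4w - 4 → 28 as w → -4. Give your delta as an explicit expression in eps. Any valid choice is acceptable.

delta = min(1, eps/23)

Let eps > 0 be given. We want delta > 0 such that 0 < |w + 4| < delta implies |(3w^2 + 4w - 4) − 28| < eps.
(3w^2 + 4w - 4) − 28 = 3w^2 + 4w - 32 = (w + 4)(3w - 8).
So |(3w^2 + 4w - 4) − 28| = |w + 4|·|3w - 8|.
Assume first that |w + 4| < 1, so |w| < 5. Then |3w - 8| ≤ 3·5 + 8 = 23.
Hence |(3w^2 + 4w - 4) − 28| ≤ 23|w + 4| < eps provided |w + 4| < eps/23.
Choosing delta = min(1, eps/23) ensures both conditions, hence |(3w^2 + 4w - 4) − 28| < eps.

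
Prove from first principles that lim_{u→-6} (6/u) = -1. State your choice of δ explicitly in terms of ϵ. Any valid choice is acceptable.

δ = min(3, 3ϵ)

Fix ϵ > 0. We seek δ > 0 such that 0 < |u + 6| < δ implies |6/u + 1| < ϵ.
|6/u + 1| = 6·|-6 − u|/(6·|u|) = 6|u + 6|/(6|u|).
Require δ ≤ 3 so that |u| > 6 − 3 = 3, hence 6|u| > 18.
Then |6/u + 1| < 6|u + 6|/18, which is < ϵ when |u + 6| < 3ϵ.
Take δ = min(3, 3ϵ). Then 0 < |u + 6| < δ gives both |u + 6| < 3 and |u + 6| < 3ϵ, so |6/u + 1| < ϵ.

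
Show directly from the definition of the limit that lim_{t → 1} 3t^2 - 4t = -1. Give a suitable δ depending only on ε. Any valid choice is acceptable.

Suppose ε > 0. We want δ > 0 such that 0 < |t − 1| < δ implies |(3t^2 - 4t) + 1| < ε.
(3t^2 - 4t) + 1 = 3t^2 - 4t + 1 = (t − 1)(3t - 1).
So |(3t^2 - 4t) + 1| = |t − 1|·|3t - 1|.
Require δ ≤ 1. Then |t − 1| < 1 gives |t| < 2, and by the triangle inequality |3t - 1| ≤ 3·2 + 1 = 7.
Hence |(3t^2 - 4t) + 1| ≤ 7|t − 1| < ε provided |t − 1| < ε/7.
Take δ = min(1, ε/7). Then 0 < |t − 1| < δ gives both |t − 1| < 1 and |t − 1| < ε/7, so |(3t^2 - 4t) + 1| < ε.

δ = min(1, ε/7)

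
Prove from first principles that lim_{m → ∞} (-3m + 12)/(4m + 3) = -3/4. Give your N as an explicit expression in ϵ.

N = (57/16)/ϵ

Fix ϵ > 0. For m ≥ 1, |(-3m + 12)/(4m + 3) + 3/4| = |57|/(4(4m + 3)) = 57/(4(4m + 3)).
Since 4m + 3 ≥ 4m for m ≥ 1, this is ≤ 57/(4·4m) = (57/16)/m.
So |(-3m + 12)/(4m + 3) + 3/4| < ϵ whenever m > (57/16)/ϵ.
Take N = (57/16)/ϵ. If m > N then |(-3m + 12)/(4m + 3) + 3/4| ≤ (57/16)/m < ϵ.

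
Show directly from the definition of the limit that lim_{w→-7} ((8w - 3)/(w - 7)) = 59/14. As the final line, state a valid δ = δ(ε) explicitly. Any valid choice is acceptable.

δ = min(7, (98/53)ε)

Suppose ε > 0. We want δ > 0 with 0 < |w + 7| < δ ⇒ |(8w - 3)/(w - 7) − (59/14)| < ε.
Combining over a common denominator, (8w - 3)/(w - 7) − (59/14) = [(8w - 3)·(-14) − (-59)·(w - 7)] / [(-14)·(w - 7)] = -53(w + 7) / ((-14)(w - 7)).
So |(8w - 3)/(w - 7) − (59/14)| = 53|w + 7| / (14·|w − 7|).
Require δ ≤ 7, so |w − 7| ≥ |-14| − |w + 7| > 14 − 7 = 7.
Hence |(8w - 3)/(w - 7) − (59/14)| < 53|w + 7|/(14·7) = (53/98)|w + 7|, which is < ε once |w + 7| < (98/53)ε.
Take δ = min(7, (98/53)ε). Then 0 < |w + 7| < δ forces both bounds, so |(8w - 3)/(w - 7) − (59/14)| < ε.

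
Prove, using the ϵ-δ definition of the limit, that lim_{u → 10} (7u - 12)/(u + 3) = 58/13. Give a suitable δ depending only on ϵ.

Let ϵ > 0. We want δ > 0 with 0 < |u − 10| < δ ⇒ |(7u - 12)/(u + 3) − (58/13)| < ϵ.
Combining over a common denominator, (7u - 12)/(u + 3) − (58/13) = [(7u - 12)·13 − 58·(u + 3)] / [13·(u + 3)] = 33(u − 10) / (13(u + 3)).
So |(7u - 12)/(u + 3) − (58/13)| = 33|u − 10| / (13·|u + 3|).
Require δ ≤ 13/2, so |u + 3| ≥ |13| − |u − 10| > 13 − 13/2 = 13/2.
Hence |(7u - 12)/(u + 3) − (58/13)| < 33|u − 10|/(13·(13/2)) = (66/169)|u − 10|, which is < ϵ once |u − 10| < (169/66)ϵ.
Take δ = min(13/2, (169/66)ϵ). Then 0 < |u − 10| < δ forces both bounds, so |(7u - 12)/(u + 3) − (58/13)| < ϵ.

δ = min(13/2, (169/66)ϵ)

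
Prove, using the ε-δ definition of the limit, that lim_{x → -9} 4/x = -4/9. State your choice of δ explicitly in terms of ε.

Suppose ε > 0. We seek δ > 0 such that 0 < |x + 9| < δ implies |4/x + 4/9| < ε.
|4/x + 4/9| = 4·|-9 − x|/(9·|x|) = 4|x + 9|/(9|x|).
Restrict δ ≤ 9/2. Then |x + 9| < 9/2 gives |x| > 9/2, so 9|x| > 81/2.
Then |4/x + 4/9| < 4|x + 9|/(81/2), which is < ε when |x + 9| < (81/8)ε.
Take δ = min(9/2, (81/8)ε). Then 0 < |x + 9| < δ gives both |x + 9| < 9/2 and |x + 9| < (81/8)ε, so |4/x + 4/9| < ε.

δ = min(9/2, (81/8)ε)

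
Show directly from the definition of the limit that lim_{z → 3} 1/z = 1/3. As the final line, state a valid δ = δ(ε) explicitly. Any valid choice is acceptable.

δ = min(3/2, (9/2)ε)

Suppose ε > 0. We seek δ > 0 such that 0 < |z − 3| < δ implies |1/z − (1/3)| < ε.
|1/z − (1/3)| = |3 − z|/(3·|z|) = |z − 3|/(3|z|).
Restrict δ ≤ 3/2. Then |z − 3| < 3/2 gives |z| > 3/2, so 3|z| > 9/2.
Then |1/z − (1/3)| < |z − 3|/(9/2), which is < ε when |z − 3| < (9/2)ε.
Take δ = min(3/2, (9/2)ε). Then 0 < |z − 3| < δ gives both |z − 3| < 3/2 and |z − 3| < (9/2)ε, so |1/z − (1/3)| < ε.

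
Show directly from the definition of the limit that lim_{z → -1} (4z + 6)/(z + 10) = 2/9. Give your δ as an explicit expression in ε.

δ = min(9/2, (81/68)ε)

Let ε > 0. We want δ > 0 with 0 < |z + 1| < δ ⇒ |(4z + 6)/(z + 10) − (2/9)| < ε.
Combining over a common denominator, (4z + 6)/(z + 10) − (2/9) = [(4z + 6)·9 − 2·(z + 10)] / [9·(z + 10)] = 34(z + 1) / (9(z + 10)).
So |(4z + 6)/(z + 10) − (2/9)| = 34|z + 1| / (9·|z + 10|).
Require δ ≤ 9/2, so |z + 10| ≥ |9| − |z + 1| > 9 − 9/2 = 9/2.
Hence |(4z + 6)/(z + 10) − (2/9)| < 34|z + 1|/(9·(9/2)) = (68/81)|z + 1|, which is < ε once |z + 1| < (81/68)ε.
Take δ = min(9/2, (81/68)ε). Then 0 < |z + 1| < δ forces both bounds, so |(4z + 6)/(z + 10) − (2/9)| < ε.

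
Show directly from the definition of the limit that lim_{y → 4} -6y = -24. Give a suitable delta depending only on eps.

delta = eps/6

Fix eps > 0. We need delta > 0 so that 0 < |y − 4| < delta implies |(-6y) + 24| < eps.
|(-6y) + 24| = |-6y + 24| = 6|y − 4|.
So 6|y − 4| < eps exactly when |y − 4| < eps/6.
Take delta = eps/6. If 0 < |y − 4| < delta then |(-6y) + 24| = 6|y − 4| < 6·(eps/6) = eps.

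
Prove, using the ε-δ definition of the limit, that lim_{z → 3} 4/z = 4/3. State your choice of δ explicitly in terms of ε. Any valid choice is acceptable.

δ = min(3/2, (9/8)ε)

Fix ε > 0. We seek δ > 0 such that 0 < |z − 3| < δ implies |4/z − (4/3)| < ε.
|4/z − (4/3)| = 4·|3 − z|/(3·|z|) = 4|z − 3|/(3|z|).
Restrict δ ≤ 3/2. Then |z − 3| < 3/2 gives |z| > 3/2, so 3|z| > 9/2.
Then |4/z − (4/3)| < 4|z − 3|/(9/2), which is < ε when |z − 3| < (9/8)ε.
Take δ = min(3/2, (9/8)ε). Then 0 < |z − 3| < δ gives both |z − 3| < 3/2 and |z − 3| < (9/8)ε, so |4/z − (4/3)| < ε.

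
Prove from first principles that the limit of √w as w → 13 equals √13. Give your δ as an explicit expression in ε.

Suppose ε > 0. We want δ > 0 such that 0 < |w − 13| < δ implies |√w − √13| < ε.
Rationalise: √w − √13 = (w − 13)/(√w + √13), so |√w − √13| = |w − 13|/(√w + √13).
Restrict δ ≤ 13 so that |w − 13| < 13 forces w > 0, and then √w + √13 > √13.
Hence |√w − √13| < |w − 13|/√13, which is < ε once |w − 13| < √13·ε.
Take δ = min(13, √13·ε). If 0 < |w − 13| < δ then w > 0 and |√w − √13| < |w − 13|/√13 < ε.

δ = min(13, √13·ε)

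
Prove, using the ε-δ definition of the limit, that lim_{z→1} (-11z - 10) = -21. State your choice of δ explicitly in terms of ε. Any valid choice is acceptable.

δ = ε/11

Suppose ε > 0. We need δ > 0 so that 0 < |z − 1| < δ implies |(-11z - 10) + 21| < ε.
Since (-11z - 10) + 21 = -11(z − 1), we have |(-11z - 10) + 21| = 11|z − 1|.
Thus it suffices that |z − 1| < ε/11.
Choosing δ = ε/11 gives |(-11z - 10) + 21| = 11|z − 1| < ε whenever |z − 1| < δ.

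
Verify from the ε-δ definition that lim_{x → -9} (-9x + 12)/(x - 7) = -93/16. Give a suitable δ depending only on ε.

Suppose ε > 0. We want δ > 0 with 0 < |x + 9| < δ ⇒ |(-9x + 12)/(x - 7) + 93/16| < ε.
Combining over a common denominator, (-9x + 12)/(x - 7) + 93/16 = [(-9x + 12)·(-16) − 93·(x - 7)] / [(-16)·(x - 7)] = 51(x + 9) / ((-16)(x - 7)).
So |(-9x + 12)/(x - 7) + 93/16| = 51|x + 9| / (16·|x − 7|).
Require δ ≤ 8, so |x − 7| ≥ |-16| − |x + 9| > 16 − 8 = 8.
Hence |(-9x + 12)/(x - 7) + 93/16| < 51|x + 9|/(16·8) = (51/128)|x + 9|, which is < ε once |x + 9| < (128/51)ε.
Take δ = min(8, (128/51)ε). Then 0 < |x + 9| < δ forces both bounds, so |(-9x + 12)/(x - 7) + 93/16| < ε.

δ = min(8, (128/51)ε)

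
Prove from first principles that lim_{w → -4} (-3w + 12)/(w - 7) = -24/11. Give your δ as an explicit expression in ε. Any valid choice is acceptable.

δ = min(11/2, (121/18)ε)

Suppose ε > 0. We want δ > 0 with 0 < |w + 4| < δ ⇒ |(-3w + 12)/(w - 7) + 24/11| < ε.
Combining over a common denominator, (-3w + 12)/(w - 7) + 24/11 = [(-3w + 12)·(-11) − 24·(w - 7)] / [(-11)·(w - 7)] = 9(w + 4) / ((-11)(w - 7)).
So |(-3w + 12)/(w - 7) + 24/11| = 9|w + 4| / (11·|w − 7|).
Require δ ≤ 11/2, so |w − 7| ≥ |-11| − |w + 4| > 11 − 11/2 = 11/2.
Hence |(-3w + 12)/(w - 7) + 24/11| < 9|w + 4|/(11·(11/2)) = (18/121)|w + 4|, which is < ε once |w + 4| < (121/18)ε.
Take δ = min(11/2, (121/18)ε). Then 0 < |w + 4| < δ forces both bounds, so |(-3w + 12)/(w - 7) + 24/11| < ε.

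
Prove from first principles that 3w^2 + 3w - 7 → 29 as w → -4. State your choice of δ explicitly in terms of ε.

Let ε > 0 be given. We want δ > 0 such that 0 < |w + 4| < δ implies |(3w^2 + 3w - 7) − 29| < ε.
(3w^2 + 3w - 7) − 29 = 3w^2 + 3w - 36 = (w + 4)(3w - 9).
So |(3w^2 + 3w - 7) − 29| = |w + 4|·|3w - 9|.
Require δ ≤ 2. Then |w + 4| < 2 gives |w| < 6, and by the triangle inequality |3w - 9| ≤ 3·6 + 9 = 27.
Hence |(3w^2 + 3w - 7) − 29| ≤ 27|w + 4| < ε provided |w + 4| < ε/27.
Take δ = min(2, ε/27). Then 0 < |w + 4| < δ gives both |w + 4| < 2 and |w + 4| < ε/27, so |(3w^2 + 3w - 7) − 29| < ε.

δ = min(2, ε/27)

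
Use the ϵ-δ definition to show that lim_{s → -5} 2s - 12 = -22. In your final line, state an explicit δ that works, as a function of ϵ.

δ = ϵ/2

Fix ϵ > 0. We need δ > 0 so that 0 < |s + 5| < δ implies |(2s - 12) + 22| < ϵ.
Since (2s - 12) + 22 = 2(s + 5), we have |(2s - 12) + 22| = 2|s + 5|.
So 2|s + 5| < ϵ exactly when |s + 5| < ϵ/2.
Choosing δ = ϵ/2 gives |(2s - 12) + 22| = 2|s + 5| < ϵ whenever |s + 5| < δ.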